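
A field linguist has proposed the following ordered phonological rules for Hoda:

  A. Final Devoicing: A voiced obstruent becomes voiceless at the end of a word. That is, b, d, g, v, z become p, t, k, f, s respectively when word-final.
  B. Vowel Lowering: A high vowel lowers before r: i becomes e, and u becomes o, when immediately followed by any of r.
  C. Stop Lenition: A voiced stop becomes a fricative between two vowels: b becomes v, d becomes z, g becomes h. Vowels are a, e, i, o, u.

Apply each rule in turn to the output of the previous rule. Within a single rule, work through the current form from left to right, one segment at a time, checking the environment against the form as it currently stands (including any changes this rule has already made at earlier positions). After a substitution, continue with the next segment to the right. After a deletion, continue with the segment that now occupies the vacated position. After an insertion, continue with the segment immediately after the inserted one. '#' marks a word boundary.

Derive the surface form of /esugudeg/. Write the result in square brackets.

A Final Devoicing: [esugudeg] → [esugudek]
B Vowel Lowering: no change — [esugudek]
C Stop Lenition: [esugudek] → [esuhuzek]

[esuhuzek]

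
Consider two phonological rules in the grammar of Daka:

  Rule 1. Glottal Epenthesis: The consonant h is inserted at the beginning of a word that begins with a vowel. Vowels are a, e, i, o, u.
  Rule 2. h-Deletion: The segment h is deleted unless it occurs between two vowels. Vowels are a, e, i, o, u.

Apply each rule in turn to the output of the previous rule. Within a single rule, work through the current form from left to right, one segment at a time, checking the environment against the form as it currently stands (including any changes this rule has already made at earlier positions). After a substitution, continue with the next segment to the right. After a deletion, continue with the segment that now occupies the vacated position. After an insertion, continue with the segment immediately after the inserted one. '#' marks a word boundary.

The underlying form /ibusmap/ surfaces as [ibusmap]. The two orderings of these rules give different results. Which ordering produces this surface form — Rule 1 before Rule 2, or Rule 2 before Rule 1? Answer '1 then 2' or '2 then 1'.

1 then 2

Order 1 then 2:
  1 Glottal Epenthesis: [ibusmap] → [hibusmap]
  2 h-Deletion: [hibusmap] → [ibusmap]
  result: [ibusmap]
Order 2 then 1:
  2 h-Deletion: no change — [ibusmap]
  1 Glottal Epenthesis: [ibusmap] → [hibusmap]
  result: [hibusmap]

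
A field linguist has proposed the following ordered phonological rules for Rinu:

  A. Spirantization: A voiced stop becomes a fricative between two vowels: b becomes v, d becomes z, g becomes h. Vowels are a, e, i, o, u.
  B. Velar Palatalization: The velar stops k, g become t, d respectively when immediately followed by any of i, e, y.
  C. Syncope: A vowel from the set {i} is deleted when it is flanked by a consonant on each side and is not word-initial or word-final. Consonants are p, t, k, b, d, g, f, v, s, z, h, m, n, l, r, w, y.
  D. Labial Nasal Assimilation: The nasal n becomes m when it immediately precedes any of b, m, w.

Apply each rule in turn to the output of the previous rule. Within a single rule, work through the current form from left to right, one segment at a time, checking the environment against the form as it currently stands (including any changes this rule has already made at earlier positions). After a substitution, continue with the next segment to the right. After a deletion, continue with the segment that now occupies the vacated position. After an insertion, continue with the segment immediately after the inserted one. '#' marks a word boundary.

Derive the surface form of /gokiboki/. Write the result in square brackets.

A Spirantization: [gokiboki] → [gokivoki]
B Velar Palatalization: [gokivoki] → [gotivoti]
C Syncope: [gotivoti] → [gotvoti]
D Labial Nasal Assimilation: no change — [gotvoti]

[gotvoti]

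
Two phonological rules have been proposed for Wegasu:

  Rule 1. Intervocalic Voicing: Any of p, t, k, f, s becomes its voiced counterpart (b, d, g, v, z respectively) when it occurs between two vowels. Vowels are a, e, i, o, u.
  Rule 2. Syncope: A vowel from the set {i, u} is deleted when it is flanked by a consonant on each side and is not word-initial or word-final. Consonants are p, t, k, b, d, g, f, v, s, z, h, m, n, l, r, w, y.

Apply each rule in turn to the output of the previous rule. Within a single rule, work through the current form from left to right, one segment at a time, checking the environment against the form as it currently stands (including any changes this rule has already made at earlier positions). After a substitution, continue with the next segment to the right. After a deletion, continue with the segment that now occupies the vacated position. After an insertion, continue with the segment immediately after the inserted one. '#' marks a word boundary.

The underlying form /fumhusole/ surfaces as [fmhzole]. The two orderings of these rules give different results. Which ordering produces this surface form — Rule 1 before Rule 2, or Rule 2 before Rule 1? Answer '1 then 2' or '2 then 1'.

1 then 2

Order 1 then 2:
  1 Intervocalic Voicing: [fumhusole] → [fumhuzole]
  2 Syncope: [fumhuzole] → [fmhzole]
  result: [fmhzole]
Order 2 then 1:
  2 Syncope: [fumhusole] → [fmhsole]
  1 Intervocalic Voicing: no change — [fmhsole]
  result: [fmhsole]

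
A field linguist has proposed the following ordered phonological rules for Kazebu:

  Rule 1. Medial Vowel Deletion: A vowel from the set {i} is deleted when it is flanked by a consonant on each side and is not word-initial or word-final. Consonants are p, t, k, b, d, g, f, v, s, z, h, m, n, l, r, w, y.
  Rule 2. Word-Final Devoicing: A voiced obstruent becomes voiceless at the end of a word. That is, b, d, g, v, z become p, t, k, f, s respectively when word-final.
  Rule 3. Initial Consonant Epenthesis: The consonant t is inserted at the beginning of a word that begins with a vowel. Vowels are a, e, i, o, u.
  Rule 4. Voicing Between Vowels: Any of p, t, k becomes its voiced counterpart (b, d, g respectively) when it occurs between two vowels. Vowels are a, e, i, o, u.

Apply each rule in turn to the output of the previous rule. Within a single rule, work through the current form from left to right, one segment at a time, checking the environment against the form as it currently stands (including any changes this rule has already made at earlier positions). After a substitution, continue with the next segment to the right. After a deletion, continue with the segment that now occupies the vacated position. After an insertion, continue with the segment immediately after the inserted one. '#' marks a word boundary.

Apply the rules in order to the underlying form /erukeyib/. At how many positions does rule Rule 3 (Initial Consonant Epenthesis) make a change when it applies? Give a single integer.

Rule 1 Medial Vowel Deletion: [erukeyib] → [erukeyb]
Rule 2 Word-Final Devoicing: [erukeyb] → [erukeyp]
Rule 3 Initial Consonant Epenthesis: [erukeyp] → [terukeyp]
Rule 4 Voicing Between Vowels: [terukeyp] → [terugeyp]
Rule Rule 3 changed 1 position(s).

1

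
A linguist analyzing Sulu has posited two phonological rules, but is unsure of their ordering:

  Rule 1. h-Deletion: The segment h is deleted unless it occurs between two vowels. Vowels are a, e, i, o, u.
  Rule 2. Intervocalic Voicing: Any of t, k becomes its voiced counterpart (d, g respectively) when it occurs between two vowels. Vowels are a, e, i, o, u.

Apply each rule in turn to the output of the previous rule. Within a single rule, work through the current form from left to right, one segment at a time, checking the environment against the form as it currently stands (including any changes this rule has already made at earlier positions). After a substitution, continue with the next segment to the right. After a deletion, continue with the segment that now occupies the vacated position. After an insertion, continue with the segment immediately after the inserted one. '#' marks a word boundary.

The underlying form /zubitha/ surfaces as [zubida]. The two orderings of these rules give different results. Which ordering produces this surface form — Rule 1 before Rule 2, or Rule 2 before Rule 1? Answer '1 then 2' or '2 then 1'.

1 then 2

Order 1 then 2:
  1 h-Deletion: [zubitha] → [zubita]
  2 Intervocalic Voicing: [zubita] → [zubida]
  result: [zubida]
Order 2 then 1:
  2 Intervocalic Voicing: no change — [zubitha]
  1 h-Deletion: [zubitha] → [zubita]
  result: [zubita]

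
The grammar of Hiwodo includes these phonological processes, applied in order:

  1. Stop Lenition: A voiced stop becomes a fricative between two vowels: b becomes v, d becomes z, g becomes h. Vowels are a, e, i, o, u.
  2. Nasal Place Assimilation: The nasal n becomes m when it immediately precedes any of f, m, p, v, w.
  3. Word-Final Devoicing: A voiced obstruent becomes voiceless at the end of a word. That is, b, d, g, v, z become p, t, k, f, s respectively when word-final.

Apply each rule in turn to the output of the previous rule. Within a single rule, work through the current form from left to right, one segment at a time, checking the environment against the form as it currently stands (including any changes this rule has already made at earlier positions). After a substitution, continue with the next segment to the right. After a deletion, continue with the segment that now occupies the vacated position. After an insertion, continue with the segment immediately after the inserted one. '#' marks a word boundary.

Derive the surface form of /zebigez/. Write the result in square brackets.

[zevihes]

1 Stop Lenition: [zebigez] → [zevihez]
2 Nasal Place Assimilation: no change — [zevihez]
3 Word-Final Devoicing: [zevihez] → [zevihes]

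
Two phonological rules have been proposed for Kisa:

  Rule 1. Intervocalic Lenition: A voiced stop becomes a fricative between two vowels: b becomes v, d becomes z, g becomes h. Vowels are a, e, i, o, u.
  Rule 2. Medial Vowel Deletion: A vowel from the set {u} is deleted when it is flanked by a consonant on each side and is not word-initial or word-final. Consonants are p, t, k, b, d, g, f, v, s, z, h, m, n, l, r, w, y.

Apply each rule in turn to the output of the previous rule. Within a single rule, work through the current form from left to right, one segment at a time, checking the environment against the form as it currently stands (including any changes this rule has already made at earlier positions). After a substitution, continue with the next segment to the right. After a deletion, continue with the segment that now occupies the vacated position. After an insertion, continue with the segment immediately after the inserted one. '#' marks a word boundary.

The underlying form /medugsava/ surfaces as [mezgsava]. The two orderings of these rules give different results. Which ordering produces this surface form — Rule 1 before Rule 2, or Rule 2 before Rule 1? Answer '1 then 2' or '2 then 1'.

1 then 2

Order 1 then 2:
  1 Intervocalic Lenition: [medugsava] → [mezugsava]
  2 Medial Vowel Deletion: [mezugsava] → [mezgsava]
  result: [mezgsava]
Order 2 then 1:
  2 Medial Vowel Deletion: [medugsava] → [medgsava]
  1 Intervocalic Lenition: no change — [medgsava]
  result: [medgsava]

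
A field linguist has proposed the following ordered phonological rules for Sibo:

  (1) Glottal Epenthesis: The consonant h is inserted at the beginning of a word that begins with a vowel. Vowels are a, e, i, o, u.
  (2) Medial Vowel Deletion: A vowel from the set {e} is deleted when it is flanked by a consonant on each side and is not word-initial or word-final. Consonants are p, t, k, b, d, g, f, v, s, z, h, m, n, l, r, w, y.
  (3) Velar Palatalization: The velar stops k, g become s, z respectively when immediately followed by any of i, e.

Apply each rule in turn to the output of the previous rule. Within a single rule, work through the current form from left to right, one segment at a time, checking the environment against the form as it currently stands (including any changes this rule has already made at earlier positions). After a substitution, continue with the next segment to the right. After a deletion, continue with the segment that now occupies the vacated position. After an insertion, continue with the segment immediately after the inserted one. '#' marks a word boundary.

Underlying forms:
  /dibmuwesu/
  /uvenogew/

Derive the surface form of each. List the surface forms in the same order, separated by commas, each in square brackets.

[dibmuwsu], [huvnogw]

/dibmuwesu/:
  (1) Glottal Epenthesis: no change — [dibmuwesu]
  (2) Medial Vowel Deletion: [dibmuwesu] → [dibmuwsu]
  (3) Velar Palatalization: no change — [dibmuwsu]
/uvenogew/:
  (1) Glottal Epenthesis: [uvenogew] → [huvenogew]
  (2) Medial Vowel Deletion: [huvenogew] → [huvnogw]
  (3) Velar Palatalization: no change — [huvnogw]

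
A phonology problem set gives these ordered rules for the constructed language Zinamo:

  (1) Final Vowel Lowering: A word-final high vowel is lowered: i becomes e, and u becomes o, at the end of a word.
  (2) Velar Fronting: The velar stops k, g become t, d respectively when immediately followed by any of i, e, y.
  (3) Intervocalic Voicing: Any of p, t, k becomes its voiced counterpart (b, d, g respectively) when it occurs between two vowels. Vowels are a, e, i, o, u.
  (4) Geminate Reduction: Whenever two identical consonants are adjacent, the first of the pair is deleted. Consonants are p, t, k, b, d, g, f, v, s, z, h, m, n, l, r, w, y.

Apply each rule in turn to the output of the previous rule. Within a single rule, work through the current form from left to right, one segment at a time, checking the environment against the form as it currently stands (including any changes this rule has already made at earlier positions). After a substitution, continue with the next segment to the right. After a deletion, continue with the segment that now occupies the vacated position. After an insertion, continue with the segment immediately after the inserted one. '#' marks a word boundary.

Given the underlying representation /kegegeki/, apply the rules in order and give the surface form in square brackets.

[tededede]

(1) Final Vowel Lowering: [kegegeki] → [kegegeke]
(2) Velar Fronting: [kegegeke] → [tededete]
(3) Intervocalic Voicing: [tededete] → [tededede]
(4) Geminate Reduction: no change — [tededede]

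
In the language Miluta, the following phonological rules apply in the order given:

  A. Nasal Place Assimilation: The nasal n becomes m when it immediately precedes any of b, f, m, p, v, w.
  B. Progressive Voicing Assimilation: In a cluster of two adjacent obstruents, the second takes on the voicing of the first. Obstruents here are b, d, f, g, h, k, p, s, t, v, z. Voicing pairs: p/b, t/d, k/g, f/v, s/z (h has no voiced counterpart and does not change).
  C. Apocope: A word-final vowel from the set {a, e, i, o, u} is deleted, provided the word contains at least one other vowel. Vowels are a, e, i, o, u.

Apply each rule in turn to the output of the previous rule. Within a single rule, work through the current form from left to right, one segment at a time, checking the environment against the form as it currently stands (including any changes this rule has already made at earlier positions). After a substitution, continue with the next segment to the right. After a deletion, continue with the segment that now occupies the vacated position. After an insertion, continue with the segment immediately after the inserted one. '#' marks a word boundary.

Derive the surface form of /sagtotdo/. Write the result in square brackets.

[sagdott]

A Nasal Place Assimilation: no change — [sagtotdo]
B Progressive Voicing Assimilation: [sagtotdo] → [sagdotto]
C Apocope: [sagdotto] → [sagdott]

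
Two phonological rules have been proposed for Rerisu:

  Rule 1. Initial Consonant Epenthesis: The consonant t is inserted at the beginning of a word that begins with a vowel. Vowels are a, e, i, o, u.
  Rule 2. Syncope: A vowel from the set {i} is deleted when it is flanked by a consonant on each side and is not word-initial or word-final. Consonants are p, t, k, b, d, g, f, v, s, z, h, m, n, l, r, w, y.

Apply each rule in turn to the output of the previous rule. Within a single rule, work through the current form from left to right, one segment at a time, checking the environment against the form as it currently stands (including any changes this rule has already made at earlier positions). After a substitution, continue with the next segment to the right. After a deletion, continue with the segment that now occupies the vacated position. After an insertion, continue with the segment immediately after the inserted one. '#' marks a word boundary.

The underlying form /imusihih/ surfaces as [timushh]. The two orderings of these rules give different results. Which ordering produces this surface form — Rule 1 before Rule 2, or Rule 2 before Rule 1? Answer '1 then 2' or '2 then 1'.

Order 1 then 2:
  1 Initial Consonant Epenthesis: [imusihih] → [timusihih]
  2 Syncope: [timusihih] → [tmushh]
  result: [tmushh]
Order 2 then 1:
  2 Syncope: [imusihih] → [imushh]
  1 Initial Consonant Epenthesis: [imushh] → [timushh]
  result: [timushh]

2 then 1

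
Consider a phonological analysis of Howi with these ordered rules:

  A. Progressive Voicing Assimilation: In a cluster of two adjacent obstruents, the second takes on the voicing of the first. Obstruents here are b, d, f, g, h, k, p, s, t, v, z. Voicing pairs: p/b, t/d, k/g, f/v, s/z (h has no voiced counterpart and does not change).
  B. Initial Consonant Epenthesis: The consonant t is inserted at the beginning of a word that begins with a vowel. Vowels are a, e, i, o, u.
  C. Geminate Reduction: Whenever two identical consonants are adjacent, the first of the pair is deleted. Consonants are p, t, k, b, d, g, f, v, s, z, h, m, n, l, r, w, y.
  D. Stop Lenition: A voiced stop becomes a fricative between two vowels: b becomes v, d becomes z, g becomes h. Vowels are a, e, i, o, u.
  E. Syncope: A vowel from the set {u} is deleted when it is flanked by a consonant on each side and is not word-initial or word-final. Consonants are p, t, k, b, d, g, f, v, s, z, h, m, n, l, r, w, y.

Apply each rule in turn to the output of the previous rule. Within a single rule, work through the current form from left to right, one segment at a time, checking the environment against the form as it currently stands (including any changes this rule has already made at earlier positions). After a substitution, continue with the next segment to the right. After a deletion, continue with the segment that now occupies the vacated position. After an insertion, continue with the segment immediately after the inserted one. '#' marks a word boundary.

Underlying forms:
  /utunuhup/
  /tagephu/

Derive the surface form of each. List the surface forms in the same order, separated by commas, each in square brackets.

[ttnhp], [tahephu]

/utunuhup/:
  A Progressive Voicing Assimilation: no change — [utunuhup]
  B Initial Consonant Epenthesis: [utunuhup] → [tutunuhup]
  C Geminate Reduction: no change — [tutunuhup]
  D Stop Lenition: no change — [tutunuhup]
  E Syncope: [tutunuhup] → [ttnhp]
/tagephu/:
  A Progressive Voicing Assimilation: no change — [tagephu]
  B Initial Consonant Epenthesis: no change — [tagephu]
  C Geminate Reduction: no change — [tagephu]
  D Stop Lenition: [tagephu] → [tahephu]
  E Syncope: no change — [tahephu]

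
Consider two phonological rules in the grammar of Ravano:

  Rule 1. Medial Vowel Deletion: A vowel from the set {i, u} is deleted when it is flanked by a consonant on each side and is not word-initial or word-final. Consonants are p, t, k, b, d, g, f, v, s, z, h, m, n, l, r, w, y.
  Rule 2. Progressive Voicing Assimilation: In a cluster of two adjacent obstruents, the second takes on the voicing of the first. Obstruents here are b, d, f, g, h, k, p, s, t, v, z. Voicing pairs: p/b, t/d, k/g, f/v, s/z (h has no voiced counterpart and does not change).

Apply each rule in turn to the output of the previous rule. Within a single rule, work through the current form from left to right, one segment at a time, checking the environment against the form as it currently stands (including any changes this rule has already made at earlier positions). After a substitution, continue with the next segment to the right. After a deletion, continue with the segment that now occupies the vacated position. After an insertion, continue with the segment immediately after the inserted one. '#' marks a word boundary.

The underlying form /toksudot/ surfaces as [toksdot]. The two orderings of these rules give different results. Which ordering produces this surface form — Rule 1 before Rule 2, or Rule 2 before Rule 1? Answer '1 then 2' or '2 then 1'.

2 then 1

Order 1 then 2:
  1 Medial Vowel Deletion: [toksudot] → [toksdot]
  2 Progressive Voicing Assimilation: [toksdot] → [tokstot]
  result: [tokstot]
Order 2 then 1:
  2 Progressive Voicing Assimilation: no change — [toksudot]
  1 Medial Vowel Deletion: [toksudot] → [toksdot]
  result: [toksdot]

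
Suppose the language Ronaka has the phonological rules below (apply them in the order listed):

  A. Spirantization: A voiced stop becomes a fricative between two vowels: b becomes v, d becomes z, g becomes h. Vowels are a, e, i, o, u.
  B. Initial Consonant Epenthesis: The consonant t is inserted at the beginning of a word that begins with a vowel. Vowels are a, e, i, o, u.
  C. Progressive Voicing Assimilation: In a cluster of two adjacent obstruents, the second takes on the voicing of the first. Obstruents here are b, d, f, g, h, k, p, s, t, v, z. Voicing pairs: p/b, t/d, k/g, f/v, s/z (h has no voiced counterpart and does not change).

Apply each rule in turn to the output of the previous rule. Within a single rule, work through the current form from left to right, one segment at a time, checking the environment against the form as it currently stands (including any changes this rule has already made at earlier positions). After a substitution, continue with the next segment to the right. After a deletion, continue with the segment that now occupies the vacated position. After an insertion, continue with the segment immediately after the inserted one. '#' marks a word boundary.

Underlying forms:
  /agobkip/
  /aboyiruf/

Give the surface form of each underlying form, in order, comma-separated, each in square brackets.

[tahobgip], [tavoyiruf]

/agobkip/:
  A Spirantization: [agobkip] → [ahobkip]
  B Initial Consonant Epenthesis: [ahobkip] → [tahobkip]
  C Progressive Voicing Assimilation: [tahobkip] → [tahobgip]
/aboyiruf/:
  A Spirantization: [aboyiruf] → [avoyiruf]
  B Initial Consonant Epenthesis: [avoyiruf] → [tavoyiruf]
  C Progressive Voicing Assimilation: no change — [tavoyiruf]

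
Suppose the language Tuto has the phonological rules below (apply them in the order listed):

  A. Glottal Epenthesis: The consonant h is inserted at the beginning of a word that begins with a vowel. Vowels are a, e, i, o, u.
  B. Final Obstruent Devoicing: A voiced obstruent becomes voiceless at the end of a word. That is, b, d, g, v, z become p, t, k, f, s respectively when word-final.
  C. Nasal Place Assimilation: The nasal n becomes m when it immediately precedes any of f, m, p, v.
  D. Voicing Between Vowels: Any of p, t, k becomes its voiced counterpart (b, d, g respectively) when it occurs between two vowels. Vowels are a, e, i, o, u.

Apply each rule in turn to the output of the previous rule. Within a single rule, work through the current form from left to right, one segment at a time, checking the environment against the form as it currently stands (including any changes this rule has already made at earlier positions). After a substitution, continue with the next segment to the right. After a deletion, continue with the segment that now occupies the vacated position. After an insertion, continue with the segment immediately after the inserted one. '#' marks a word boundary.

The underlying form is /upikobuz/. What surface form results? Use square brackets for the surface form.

[hubigobus]

A Glottal Epenthesis: [upikobuz] → [hupikobuz]
B Final Obstruent Devoicing: [hupikobuz] → [hupikobus]
C Nasal Place Assimilation: no change — [hupikobus]
D Voicing Between Vowels: [hupikobus] → [hubigobus]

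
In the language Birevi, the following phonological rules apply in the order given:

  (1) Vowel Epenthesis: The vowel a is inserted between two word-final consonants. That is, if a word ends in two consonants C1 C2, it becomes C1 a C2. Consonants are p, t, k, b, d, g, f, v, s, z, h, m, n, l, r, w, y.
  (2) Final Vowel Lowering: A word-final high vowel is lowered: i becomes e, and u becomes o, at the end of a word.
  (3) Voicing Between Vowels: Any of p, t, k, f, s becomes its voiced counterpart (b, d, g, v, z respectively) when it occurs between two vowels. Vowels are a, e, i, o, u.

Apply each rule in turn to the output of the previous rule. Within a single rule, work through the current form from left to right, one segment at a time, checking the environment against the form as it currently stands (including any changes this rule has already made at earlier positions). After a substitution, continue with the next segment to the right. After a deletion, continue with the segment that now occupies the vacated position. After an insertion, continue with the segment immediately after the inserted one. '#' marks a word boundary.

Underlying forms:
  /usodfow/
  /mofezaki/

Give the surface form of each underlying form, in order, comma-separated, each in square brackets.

[uzodfow], [movezage]

/usodfow/:
  (1) Vowel Epenthesis: no change — [usodfow]
  (2) Final Vowel Lowering: no change — [usodfow]
  (3) Voicing Between Vowels: [usodfow] → [uzodfow]
/mofezaki/:
  (1) Vowel Epenthesis: no change — [mofezaki]
  (2) Final Vowel Lowering: [mofezaki] → [mofezake]
  (3) Voicing Between Vowels: [mofezake] → [movezage]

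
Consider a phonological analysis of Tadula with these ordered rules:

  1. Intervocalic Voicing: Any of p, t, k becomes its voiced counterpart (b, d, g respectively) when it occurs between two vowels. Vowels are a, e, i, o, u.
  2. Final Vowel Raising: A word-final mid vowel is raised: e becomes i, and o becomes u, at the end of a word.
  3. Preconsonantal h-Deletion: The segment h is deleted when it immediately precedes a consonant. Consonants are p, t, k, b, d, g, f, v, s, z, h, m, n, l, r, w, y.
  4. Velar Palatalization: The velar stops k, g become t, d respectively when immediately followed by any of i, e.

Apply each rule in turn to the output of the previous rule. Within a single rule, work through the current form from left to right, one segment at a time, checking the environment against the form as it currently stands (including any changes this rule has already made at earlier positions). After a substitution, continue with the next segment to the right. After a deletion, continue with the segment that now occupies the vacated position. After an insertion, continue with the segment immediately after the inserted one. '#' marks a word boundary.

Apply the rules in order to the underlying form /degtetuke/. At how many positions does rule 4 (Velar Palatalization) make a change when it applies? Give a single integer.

1

1 Intervocalic Voicing: [degtetuke] → [degteduge]
2 Final Vowel Raising: [degteduge] → [degtedugi]
3 Preconsonantal h-Deletion: no change — [degtedugi]
4 Velar Palatalization: [degtedugi] → [degtedudi]
Rule 4 changed 1 position(s).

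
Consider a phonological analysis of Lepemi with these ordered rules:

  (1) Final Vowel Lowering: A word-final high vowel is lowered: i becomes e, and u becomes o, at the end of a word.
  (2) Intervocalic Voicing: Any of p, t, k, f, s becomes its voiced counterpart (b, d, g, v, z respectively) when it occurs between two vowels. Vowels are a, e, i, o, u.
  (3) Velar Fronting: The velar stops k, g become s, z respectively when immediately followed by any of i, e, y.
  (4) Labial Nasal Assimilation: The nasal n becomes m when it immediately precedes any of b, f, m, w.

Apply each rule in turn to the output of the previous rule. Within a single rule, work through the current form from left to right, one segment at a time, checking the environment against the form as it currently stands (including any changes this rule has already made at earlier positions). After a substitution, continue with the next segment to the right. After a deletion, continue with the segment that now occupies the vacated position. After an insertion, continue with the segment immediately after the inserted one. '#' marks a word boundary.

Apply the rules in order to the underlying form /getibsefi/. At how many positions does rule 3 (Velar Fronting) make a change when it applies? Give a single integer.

(1) Final Vowel Lowering: [getibsefi] → [getibsefe]
(2) Intervocalic Voicing: [getibsefe] → [gedibseve]
(3) Velar Fronting: [gedibseve] → [zedibseve]
(4) Labial Nasal Assimilation: no change — [zedibseve]
Rule 3 changed 1 position(s).

1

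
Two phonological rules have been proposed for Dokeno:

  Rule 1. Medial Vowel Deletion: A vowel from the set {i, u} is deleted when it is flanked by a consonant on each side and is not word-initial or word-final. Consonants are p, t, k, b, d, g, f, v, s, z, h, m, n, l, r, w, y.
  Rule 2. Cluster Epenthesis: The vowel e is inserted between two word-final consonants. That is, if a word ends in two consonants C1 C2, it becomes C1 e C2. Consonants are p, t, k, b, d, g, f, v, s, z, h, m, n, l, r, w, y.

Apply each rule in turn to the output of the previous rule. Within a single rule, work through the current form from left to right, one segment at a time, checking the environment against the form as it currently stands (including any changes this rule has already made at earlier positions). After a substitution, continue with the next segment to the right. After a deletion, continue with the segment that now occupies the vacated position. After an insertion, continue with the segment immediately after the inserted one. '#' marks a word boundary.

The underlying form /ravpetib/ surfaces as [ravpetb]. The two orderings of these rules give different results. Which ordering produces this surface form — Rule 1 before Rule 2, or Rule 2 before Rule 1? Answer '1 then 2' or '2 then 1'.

Order 1 then 2:
  1 Medial Vowel Deletion: [ravpetib] → [ravpetb]
  2 Cluster Epenthesis: [ravpetb] → [ravpeteb]
  result: [ravpeteb]
Order 2 then 1:
  2 Cluster Epenthesis: no change — [ravpetib]
  1 Medial Vowel Deletion: [ravpetib] → [ravpetb]
  result: [ravpetb]

2 then 1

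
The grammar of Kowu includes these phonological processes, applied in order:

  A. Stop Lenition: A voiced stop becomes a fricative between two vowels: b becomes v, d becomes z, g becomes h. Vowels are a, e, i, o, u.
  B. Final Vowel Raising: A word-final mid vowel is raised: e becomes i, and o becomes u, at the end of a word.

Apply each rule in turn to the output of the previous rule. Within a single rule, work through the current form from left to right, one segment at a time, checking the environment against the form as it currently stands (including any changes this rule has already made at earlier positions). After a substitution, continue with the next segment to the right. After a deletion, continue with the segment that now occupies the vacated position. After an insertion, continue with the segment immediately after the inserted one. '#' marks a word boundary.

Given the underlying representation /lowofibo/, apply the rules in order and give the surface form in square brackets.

[lowofivu]

A Stop Lenition: [lowofibo] → [lowofivo]
B Final Vowel Raising: [lowofivo] → [lowofivu]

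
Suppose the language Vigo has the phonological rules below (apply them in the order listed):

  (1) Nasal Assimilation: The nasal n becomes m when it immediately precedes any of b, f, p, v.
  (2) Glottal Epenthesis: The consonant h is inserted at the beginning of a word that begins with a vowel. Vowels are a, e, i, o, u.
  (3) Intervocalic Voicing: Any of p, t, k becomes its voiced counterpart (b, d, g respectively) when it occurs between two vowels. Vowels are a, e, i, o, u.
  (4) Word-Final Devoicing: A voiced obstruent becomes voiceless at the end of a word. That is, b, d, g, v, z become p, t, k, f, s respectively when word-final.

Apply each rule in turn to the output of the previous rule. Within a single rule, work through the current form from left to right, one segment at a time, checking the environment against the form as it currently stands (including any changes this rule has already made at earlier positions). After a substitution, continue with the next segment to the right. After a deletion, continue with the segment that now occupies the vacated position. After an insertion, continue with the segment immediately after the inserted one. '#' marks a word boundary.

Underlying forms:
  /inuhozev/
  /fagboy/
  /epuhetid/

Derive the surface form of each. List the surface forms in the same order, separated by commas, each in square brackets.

/inuhozev/:
  (1) Nasal Assimilation: no change — [inuhozev]
  (2) Glottal Epenthesis: [inuhozev] → [hinuhozev]
  (3) Intervocalic Voicing: no change — [hinuhozev]
  (4) Word-Final Devoicing: [hinuhozev] → [hinuhozef]
/fagboy/:
  (1) Nasal Assimilation: no change — [fagboy]
  (2) Glottal Epenthesis: no change — [fagboy]
  (3) Intervocalic Voicing: no change — [fagboy]
  (4) Word-Final Devoicing: no change — [fagboy]
/epuhetid/:
  (1) Nasal Assimilation: no change — [epuhetid]
  (2) Glottal Epenthesis: [epuhetid] → [hepuhetid]
  (3) Intervocalic Voicing: [hepuhetid] → [hebuhedid]
  (4) Word-Final Devoicing: [hebuhedid] → [hebuhedit]

[hinuhozef], [fagboy], [hebuhedit]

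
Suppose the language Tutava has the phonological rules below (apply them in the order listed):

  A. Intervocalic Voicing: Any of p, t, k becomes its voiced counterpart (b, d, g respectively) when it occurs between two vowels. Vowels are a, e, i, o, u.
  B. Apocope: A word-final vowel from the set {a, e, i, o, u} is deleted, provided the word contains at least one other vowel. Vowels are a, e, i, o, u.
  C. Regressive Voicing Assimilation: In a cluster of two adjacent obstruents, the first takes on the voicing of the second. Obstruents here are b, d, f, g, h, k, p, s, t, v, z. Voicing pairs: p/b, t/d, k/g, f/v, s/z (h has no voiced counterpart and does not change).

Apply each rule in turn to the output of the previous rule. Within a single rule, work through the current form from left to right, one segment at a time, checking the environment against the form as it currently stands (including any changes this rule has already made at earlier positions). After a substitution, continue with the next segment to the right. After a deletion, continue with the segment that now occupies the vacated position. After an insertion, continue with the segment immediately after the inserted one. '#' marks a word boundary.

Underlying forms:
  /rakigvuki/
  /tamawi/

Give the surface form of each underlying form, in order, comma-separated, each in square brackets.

/rakigvuki/:
  A Intervocalic Voicing: [rakigvuki] → [ragigvugi]
  B Apocope: [ragigvugi] → [ragigvug]
  C Regressive Voicing Assimilation: no change — [ragigvug]
/tamawi/:
  A Intervocalic Voicing: no change — [tamawi]
  B Apocope: [tamawi] → [tamaw]
  C Regressive Voicing Assimilation: no change — [tamaw]

[ragigvug], [tamaw]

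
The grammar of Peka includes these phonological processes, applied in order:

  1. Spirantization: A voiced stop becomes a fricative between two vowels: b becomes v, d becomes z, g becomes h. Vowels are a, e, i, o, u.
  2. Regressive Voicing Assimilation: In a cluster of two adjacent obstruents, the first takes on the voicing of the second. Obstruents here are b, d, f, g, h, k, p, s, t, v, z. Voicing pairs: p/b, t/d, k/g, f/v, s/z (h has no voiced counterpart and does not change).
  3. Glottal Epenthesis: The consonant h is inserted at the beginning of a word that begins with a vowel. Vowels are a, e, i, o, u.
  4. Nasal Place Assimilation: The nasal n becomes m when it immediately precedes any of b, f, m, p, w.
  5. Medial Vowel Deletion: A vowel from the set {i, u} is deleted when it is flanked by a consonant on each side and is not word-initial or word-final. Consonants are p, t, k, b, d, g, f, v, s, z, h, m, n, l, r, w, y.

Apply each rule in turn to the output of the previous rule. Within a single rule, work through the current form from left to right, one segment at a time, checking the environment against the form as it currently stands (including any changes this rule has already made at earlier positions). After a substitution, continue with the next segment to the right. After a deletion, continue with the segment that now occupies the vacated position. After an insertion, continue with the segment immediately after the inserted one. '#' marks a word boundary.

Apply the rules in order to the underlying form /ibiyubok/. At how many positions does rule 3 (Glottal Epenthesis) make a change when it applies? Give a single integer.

1 Spirantization: [ibiyubok] → [iviyuvok]
2 Regressive Voicing Assimilation: no change — [iviyuvok]
3 Glottal Epenthesis: [iviyuvok] → [hiviyuvok]
4 Nasal Place Assimilation: no change — [hiviyuvok]
5 Medial Vowel Deletion: [hiviyuvok] → [hvyvok]
Rule 3 changed 1 position(s).

1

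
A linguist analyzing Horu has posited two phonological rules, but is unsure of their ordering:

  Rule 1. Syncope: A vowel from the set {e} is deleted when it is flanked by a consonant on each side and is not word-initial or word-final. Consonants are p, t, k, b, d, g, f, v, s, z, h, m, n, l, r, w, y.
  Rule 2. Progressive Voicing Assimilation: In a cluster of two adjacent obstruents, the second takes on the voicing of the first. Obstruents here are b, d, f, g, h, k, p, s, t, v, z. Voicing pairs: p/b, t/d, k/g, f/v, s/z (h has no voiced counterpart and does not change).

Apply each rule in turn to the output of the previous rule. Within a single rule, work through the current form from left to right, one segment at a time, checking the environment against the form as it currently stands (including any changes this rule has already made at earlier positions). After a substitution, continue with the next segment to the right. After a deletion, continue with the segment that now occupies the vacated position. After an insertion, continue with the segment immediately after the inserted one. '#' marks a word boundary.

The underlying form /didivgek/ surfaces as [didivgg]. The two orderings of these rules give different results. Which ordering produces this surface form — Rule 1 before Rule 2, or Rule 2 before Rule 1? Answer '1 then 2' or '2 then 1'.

Order 1 then 2:
  1 Syncope: [didivgek] → [didivgk]
  2 Progressive Voicing Assimilation: [didivgk] → [didivgg]
  result: [didivgg]
Order 2 then 1:
  2 Progressive Voicing Assimilation: no change — [didivgek]
  1 Syncope: [didivgek] → [didivgk]
  result: [didivgk]

1 then 2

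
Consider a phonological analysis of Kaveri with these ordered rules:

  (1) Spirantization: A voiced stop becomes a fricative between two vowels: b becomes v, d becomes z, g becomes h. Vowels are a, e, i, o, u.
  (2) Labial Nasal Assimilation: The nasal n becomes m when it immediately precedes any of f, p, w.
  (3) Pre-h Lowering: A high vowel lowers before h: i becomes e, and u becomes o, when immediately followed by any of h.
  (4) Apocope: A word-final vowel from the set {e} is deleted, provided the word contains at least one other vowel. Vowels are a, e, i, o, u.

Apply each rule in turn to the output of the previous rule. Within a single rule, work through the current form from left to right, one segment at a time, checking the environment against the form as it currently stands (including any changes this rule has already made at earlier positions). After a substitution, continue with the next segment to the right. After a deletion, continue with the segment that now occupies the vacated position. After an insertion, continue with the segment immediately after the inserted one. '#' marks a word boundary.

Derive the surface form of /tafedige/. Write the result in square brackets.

(1) Spirantization: [tafedige] → [tafezihe]
(2) Labial Nasal Assimilation: no change — [tafezihe]
(3) Pre-h Lowering: [tafezihe] → [tafezehe]
(4) Apocope: [tafezehe] → [tafezeh]

[tafezeh]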